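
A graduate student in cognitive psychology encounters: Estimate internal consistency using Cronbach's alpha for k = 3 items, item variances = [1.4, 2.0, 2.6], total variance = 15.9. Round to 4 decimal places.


alpha = (k/(k-1)) * (1 - sum(s_i^2)/s_total^2)
sum(item variances) = 6.0
k/(k-1) = 3/2 = 1.5
1 - 6.0/15.9 = 1 - 0.377358 = 0.622642
alpha = 1.5 * 0.622642
= 0.9340


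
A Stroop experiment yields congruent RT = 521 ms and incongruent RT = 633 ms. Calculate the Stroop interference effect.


Stroop effect = RT(incongruent) - RT(congruent)
= 633 - 521
= 112 ms


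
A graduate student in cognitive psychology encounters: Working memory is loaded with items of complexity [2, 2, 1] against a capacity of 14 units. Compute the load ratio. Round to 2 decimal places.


Total complexity = 2 + 2 + 1 = 5
Load = total / capacity = 5 / 14
= 0.36


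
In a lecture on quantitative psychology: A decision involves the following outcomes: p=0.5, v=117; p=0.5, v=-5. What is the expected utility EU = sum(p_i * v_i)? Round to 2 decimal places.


EU = sum(p_i * v_i)
0.5 * 117 = 58.5
0.5 * -5 = -2.5
EU = 58.5 + -2.5
= 56.00


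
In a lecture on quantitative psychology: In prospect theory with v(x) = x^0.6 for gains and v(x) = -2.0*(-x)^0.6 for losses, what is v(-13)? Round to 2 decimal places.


Since x = -13 < 0, use v(x) = -lambda*(-x)^alpha
(-x) = 13
13^0.6 = 4.6598
v(-13) = -2.0 * 4.6598
= -9.32


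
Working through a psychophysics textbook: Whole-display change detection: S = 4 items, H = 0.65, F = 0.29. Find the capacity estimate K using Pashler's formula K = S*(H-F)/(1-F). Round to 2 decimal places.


K = S * (H - F) / (1 - F)
H - F = 0.36
1 - F = 0.71
K = 4 * 0.36 / 0.71
= 2.03


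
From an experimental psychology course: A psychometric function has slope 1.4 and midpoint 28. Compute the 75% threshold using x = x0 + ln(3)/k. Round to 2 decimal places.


At P = 0.75: 0.75 = 1/(1 + e^(-k*(x-x0)))
Solving: e^(-k*(x-x0)) = 1/3
x = x0 + ln(3)/k
ln(3) = 1.0986
x = 28 + 1.0986/1.4
= 28 + 0.7847
= 28.78


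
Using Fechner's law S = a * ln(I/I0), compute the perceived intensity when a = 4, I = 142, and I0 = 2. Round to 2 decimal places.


S = 4 * ln(142/2)
I/I0 = 71.0
ln(71.0) = 4.2627
S = 4 * 4.2627
= 17.05


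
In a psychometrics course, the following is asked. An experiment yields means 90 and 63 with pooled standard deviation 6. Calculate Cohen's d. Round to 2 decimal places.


Cohen's d = (M1 - M2) / S_pooled
= (90 - 63) / 6
= 27 / 6
= 4.50


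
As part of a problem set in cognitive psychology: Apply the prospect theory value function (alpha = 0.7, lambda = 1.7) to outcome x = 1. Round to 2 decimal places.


Since x = 1 >= 0, use v(x) = x^0.7
1^0.7 = 1.0
v(1) = 1.00


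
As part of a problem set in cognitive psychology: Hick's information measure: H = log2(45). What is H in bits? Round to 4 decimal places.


H = log2(n)
H = log2(45)
= 5.4919


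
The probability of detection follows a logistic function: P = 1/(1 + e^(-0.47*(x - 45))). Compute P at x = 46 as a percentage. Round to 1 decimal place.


P(x) = 1/(1 + e^(-0.47*(46 - 45)))
Exponent = -0.47 * 1 = -0.47
e^(-0.47) = 0.625002
P = 1/(1 + 0.625002) = 0.615384
Percentage = 61.5


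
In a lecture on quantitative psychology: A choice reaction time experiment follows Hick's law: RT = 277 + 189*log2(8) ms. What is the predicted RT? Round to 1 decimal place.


RT = 277 + 189 * log2(8)
log2(8) = 3.0
RT = 277 + 189 * 3.0
= 277 + 567.0
= 844.0 ms


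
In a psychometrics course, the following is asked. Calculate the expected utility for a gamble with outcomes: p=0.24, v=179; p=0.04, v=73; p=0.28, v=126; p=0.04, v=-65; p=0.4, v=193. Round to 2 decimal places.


EU = sum(p_i * v_i)
0.24 * 179 = 42.96
0.04 * 73 = 2.92
0.28 * 126 = 35.28
0.04 * -65 = -2.6
0.4 * 193 = 77.2
EU = 42.96 + 2.92 + 35.28 + -2.6 + 77.2
= 155.76


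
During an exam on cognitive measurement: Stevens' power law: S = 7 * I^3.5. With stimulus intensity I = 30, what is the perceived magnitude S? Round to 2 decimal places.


S = 7 * 30^3.5
30^3.5 = 147885.0905
S = 7 * 147885.0905
= 1035195.63


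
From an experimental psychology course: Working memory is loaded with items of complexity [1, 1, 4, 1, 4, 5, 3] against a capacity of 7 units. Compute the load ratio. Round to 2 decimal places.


Total complexity = 1 + 1 + 4 + 1 + 4 + 5 + 3 = 19
Load = total / capacity = 19 / 7
= 2.71


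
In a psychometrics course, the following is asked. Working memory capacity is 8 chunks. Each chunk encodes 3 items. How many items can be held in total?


Total items = chunks * items_per_chunk
= 8 * 3
= 24


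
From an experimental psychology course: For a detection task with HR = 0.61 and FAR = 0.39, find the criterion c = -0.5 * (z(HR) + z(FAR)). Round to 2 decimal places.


c = -0.5 * (z(HR) + z(FAR))
z(0.61) = 0.2793
z(0.39) = -0.2793
c = -0.5 * (0.2793 + -0.2793)
= -0.5 * 0.0
= 0.00


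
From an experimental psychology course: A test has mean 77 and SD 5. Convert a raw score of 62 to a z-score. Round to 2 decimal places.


z = (X - mu) / sigma
= (62 - 77) / 5
= -15 / 5
= -3.00


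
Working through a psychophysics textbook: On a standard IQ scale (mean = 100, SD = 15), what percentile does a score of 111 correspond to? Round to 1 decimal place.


z = (IQ - mean) / SD
z = (111 - 100) / 15 = 0.7333
Percentile = Phi(0.7333) * 100
Phi(0.7333) = 0.768312
= 76.8


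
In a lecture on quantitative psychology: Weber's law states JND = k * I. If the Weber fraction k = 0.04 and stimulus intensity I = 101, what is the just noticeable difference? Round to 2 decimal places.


JND = k * I
JND = 0.04 * 101
= 4.04


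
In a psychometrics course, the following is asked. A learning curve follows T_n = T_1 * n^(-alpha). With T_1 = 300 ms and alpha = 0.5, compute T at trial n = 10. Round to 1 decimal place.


T_n = 300 * 10^(-0.5)
10^(-0.5) = 0.316228
T_n = 300 * 0.316228
= 94.9 ms


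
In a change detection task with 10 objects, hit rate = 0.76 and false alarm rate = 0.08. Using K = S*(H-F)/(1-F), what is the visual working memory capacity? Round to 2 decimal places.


K = S * (H - F) / (1 - F)
H - F = 0.68
1 - F = 0.92
K = 10 * 0.68 / 0.92
= 7.39


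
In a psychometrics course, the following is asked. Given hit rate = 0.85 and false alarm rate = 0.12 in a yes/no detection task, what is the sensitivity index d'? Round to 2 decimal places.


d' = z(HR) - z(FAR)
z(0.85) = 1.0364
z(0.12) = -1.175
d' = 1.0364 - -1.175
= 2.21


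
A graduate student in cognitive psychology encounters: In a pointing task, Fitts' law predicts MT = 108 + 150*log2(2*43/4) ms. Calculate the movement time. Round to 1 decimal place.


MT = 108 + 150 * log2(2*43/4)
2D/W = 21.5
log2(21.5) = 4.4263
MT = 108 + 150 * 4.4263
= 771.9 ms


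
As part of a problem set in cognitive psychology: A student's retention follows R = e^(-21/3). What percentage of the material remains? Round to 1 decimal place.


R = e^(-t/S)
-t/S = -21/3 = -7.0
R = e^(-7.0) = 0.000912
Percentage = 0.000912 * 100
= 0.1


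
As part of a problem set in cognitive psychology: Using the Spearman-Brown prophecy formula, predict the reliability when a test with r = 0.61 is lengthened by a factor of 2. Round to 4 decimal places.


r_new = n*r / (1 + (n-1)*r)
Numerator = 2 * 0.61 = 1.22
Denominator = 1 + 1 * 0.61 = 1.61
r_new = 1.22 / 1.61
= 0.7578


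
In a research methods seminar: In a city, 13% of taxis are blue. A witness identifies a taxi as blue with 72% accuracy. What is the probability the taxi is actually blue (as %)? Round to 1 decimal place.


P(blue | says blue) = P(says blue | blue)*P(blue) / [P(says blue | blue)*P(blue) + P(says blue | not blue)*P(not blue)]
Numerator = 0.72 * 0.13 = 0.0936
False identification = 0.28 * 0.87 = 0.2436
P = 0.0936 / (0.0936 + 0.2436)
= 0.0936 / 0.3372
As percentage = 27.8


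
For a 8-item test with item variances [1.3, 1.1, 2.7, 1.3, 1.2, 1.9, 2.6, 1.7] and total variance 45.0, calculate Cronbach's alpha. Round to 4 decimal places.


alpha = (k/(k-1)) * (1 - sum(s_i^2)/s_total^2)
sum(item variances) = 13.8
k/(k-1) = 8/7 = 1.142857
1 - 13.8/45.0 = 1 - 0.306667 = 0.693333
alpha = 1.142857 * 0.693333
= 0.7924


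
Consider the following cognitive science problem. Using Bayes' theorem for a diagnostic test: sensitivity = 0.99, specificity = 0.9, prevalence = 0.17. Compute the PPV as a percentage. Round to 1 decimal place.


PPV = (sens * prev) / (sens * prev + (1-spec) * (1-prev))
Numerator = 0.99 * 0.17 = 0.1683
P(positive and no disease) = (1 - spec) * (1 - prev) = (1 - 0.9) * (1 - 0.17) = 0.083
Denominator = 0.1683 + 0.083 = 0.2513
PPV = 0.1683 / 0.2513 = 0.669717
As percentage = 67.0


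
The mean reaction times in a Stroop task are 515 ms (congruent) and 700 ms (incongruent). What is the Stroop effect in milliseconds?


Stroop effect = RT(incongruent) - RT(congruent)
= 700 - 515
= 185 ms


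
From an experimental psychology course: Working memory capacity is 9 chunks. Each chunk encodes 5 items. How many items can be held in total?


Total items = chunks * items_per_chunk
= 9 * 5
= 45


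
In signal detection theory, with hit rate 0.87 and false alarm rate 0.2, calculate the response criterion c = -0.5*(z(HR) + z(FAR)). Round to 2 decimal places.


c = -0.5 * (z(HR) + z(FAR))
z(0.87) = 1.1264
z(0.2) = -0.8416
c = -0.5 * (1.1264 + -0.8416)
= -0.5 * 0.2848
= -0.14


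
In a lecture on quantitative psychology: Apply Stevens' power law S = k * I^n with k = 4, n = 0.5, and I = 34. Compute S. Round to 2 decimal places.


S = 4 * 34^0.5
34^0.5 = 5.831
S = 4 * 5.831
= 23.32


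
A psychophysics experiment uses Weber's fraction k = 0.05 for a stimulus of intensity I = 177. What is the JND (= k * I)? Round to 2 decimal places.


JND = k * I
JND = 0.05 * 177
= 8.85


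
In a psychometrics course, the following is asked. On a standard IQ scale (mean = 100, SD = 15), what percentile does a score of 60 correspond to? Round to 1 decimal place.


z = (IQ - mean) / SD
z = (60 - 100) / 15 = -2.6667
Percentile = Phi(-2.6667) * 100
Phi(-2.6667) = 0.00383
= 0.4


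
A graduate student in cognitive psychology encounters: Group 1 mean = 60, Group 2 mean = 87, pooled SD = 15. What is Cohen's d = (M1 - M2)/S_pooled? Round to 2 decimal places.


Cohen's d = (M1 - M2) / S_pooled
= (60 - 87) / 15
= -27 / 15
= -1.80


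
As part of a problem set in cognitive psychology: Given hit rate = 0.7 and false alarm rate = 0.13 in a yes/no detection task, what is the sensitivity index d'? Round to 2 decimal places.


d' = z(HR) - z(FAR)
z(0.7) = 0.5244
z(0.13) = -1.1264
d' = 0.5244 - -1.1264
= 1.65


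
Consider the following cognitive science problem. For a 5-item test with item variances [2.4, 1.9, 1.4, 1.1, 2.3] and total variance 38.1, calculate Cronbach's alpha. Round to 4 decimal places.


alpha = (k/(k-1)) * (1 - sum(s_i^2)/s_total^2)
sum(item variances) = 9.1
k/(k-1) = 5/4 = 1.25
1 - 9.1/38.1 = 1 - 0.238845 = 0.761155
alpha = 1.25 * 0.761155
= 0.9514


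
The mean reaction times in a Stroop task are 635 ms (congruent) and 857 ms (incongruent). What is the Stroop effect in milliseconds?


Stroop effect = RT(incongruent) - RT(congruent)
= 857 - 635
= 222 ms


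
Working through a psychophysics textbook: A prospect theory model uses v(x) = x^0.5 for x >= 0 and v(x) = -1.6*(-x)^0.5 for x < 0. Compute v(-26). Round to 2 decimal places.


Since x = -26 < 0, use v(x) = -lambda*(-x)^alpha
(-x) = 26
26^0.5 = 5.099
v(-26) = -1.6 * 5.099
= -8.16


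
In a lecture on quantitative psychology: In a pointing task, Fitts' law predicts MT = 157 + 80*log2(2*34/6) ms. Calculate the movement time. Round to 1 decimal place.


MT = 157 + 80 * log2(2*34/6)
2D/W = 11.333333
log2(11.333333) = 3.5025
MT = 157 + 80 * 3.5025
= 437.2 ms


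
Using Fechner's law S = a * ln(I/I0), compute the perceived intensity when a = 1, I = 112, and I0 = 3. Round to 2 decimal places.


S = 1 * ln(112/3)
I/I0 = 37.333333
ln(37.333333) = 3.6199
S = 1 * 3.6199
= 3.62


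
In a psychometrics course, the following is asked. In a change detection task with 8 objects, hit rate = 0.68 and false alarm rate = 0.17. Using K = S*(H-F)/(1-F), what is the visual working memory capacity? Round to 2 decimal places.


K = S * (H - F) / (1 - F)
H - F = 0.51
1 - F = 0.83
K = 8 * 0.51 / 0.83
= 4.92


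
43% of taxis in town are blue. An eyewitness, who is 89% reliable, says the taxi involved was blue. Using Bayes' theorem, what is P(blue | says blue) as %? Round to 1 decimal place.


P(blue | says blue) = P(says blue | blue)*P(blue) / [P(says blue | blue)*P(blue) + P(says blue | not blue)*P(not blue)]
Numerator = 0.89 * 0.43 = 0.3827
False identification = 0.11 * 0.57 = 0.0627
P = 0.3827 / (0.3827 + 0.0627)
= 0.3827 / 0.4454
As percentage = 85.9


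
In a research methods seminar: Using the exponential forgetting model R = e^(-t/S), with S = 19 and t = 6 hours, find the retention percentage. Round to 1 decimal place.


R = e^(-t/S)
-t/S = -6/19 = -0.315789
R = e^(-0.315789) = 0.729213
Percentage = 0.729213 * 100
= 72.9


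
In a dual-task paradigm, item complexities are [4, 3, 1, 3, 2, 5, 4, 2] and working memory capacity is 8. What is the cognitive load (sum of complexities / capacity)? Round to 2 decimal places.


Total complexity = 4 + 3 + 1 + 3 + 2 + 5 + 4 + 2 = 24
Load = total / capacity = 24 / 8
= 3.00


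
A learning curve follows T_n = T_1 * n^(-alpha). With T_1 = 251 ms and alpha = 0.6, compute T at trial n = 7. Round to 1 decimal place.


T_n = 251 * 7^(-0.6)
7^(-0.6) = 0.311129
T_n = 251 * 0.311129
= 78.1 ms


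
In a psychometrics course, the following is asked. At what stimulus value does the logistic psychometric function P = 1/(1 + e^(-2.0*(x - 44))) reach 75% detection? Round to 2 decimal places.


At P = 0.75: 0.75 = 1/(1 + e^(-k*(x-x0)))
Solving: e^(-k*(x-x0)) = 1/3
x = x0 + ln(3)/k
ln(3) = 1.0986
x = 44 + 1.0986/2.0
= 44 + 0.5493
= 44.55


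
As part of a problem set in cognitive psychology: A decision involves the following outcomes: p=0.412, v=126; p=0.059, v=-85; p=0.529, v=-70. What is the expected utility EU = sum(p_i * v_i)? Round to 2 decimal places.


EU = sum(p_i * v_i)
0.412 * 126 = 51.912
0.059 * -85 = -5.015
0.529 * -70 = -37.03
EU = 51.912 + -5.015 + -37.03
= 9.87


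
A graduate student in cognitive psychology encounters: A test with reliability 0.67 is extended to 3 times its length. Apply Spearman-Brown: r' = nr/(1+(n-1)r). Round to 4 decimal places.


r_new = n*r / (1 + (n-1)*r)
Numerator = 3 * 0.67 = 2.01
Denominator = 1 + 2 * 0.67 = 2.34
r_new = 2.01 / 2.34
= 0.8590


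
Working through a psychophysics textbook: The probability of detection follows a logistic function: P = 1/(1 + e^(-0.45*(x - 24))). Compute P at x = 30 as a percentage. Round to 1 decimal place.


P(x) = 1/(1 + e^(-0.45*(30 - 24)))
Exponent = -0.45 * 6 = -2.7
e^(-2.7) = 0.067206
P = 1/(1 + 0.067206) = 0.937026
Percentage = 93.7


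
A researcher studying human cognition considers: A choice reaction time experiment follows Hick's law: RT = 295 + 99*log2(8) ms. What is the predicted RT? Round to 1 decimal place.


RT = 295 + 99 * log2(8)
log2(8) = 3.0
RT = 295 + 99 * 3.0
= 295 + 297.0
= 592.0 ms


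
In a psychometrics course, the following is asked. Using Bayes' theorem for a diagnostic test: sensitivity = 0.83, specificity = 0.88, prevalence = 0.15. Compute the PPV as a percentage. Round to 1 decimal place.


PPV = (sens * prev) / (sens * prev + (1-spec) * (1-prev))
Numerator = 0.83 * 0.15 = 0.1245
P(positive and no disease) = (1 - spec) * (1 - prev) = (1 - 0.88) * (1 - 0.15) = 0.102
Denominator = 0.1245 + 0.102 = 0.2265
PPV = 0.1245 / 0.2265 = 0.549669
As percentage = 55.0


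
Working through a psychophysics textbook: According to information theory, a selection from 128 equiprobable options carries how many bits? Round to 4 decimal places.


H = log2(n)
H = log2(128)
= 7.0000


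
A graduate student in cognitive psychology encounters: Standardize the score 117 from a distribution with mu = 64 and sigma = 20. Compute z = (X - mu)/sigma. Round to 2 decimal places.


z = (X - mu) / sigma
= (117 - 64) / 20
= 53 / 20
= 2.65


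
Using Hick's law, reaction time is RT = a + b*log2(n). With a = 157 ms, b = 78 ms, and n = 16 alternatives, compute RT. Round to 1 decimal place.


RT = 157 + 78 * log2(16)
log2(16) = 4.0
RT = 157 + 78 * 4.0
= 157 + 312.0
= 469.0 ms


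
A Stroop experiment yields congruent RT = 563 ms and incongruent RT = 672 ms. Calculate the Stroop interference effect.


Stroop effect = RT(incongruent) - RT(congruent)
= 672 - 563
= 109 ms


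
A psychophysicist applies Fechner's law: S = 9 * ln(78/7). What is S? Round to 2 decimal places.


S = 9 * ln(78/7)
I/I0 = 11.142857
ln(11.142857) = 2.4108
S = 9 * 2.4108
= 21.70


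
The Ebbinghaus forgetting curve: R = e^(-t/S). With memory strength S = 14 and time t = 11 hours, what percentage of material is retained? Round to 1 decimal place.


R = e^(-t/S)
-t/S = -11/14 = -0.785714
R = e^(-0.785714) = 0.455794
Percentage = 0.455794 * 100
= 45.6


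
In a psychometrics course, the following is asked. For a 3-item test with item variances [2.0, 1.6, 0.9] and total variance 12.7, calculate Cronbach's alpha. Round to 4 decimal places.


alpha = (k/(k-1)) * (1 - sum(s_i^2)/s_total^2)
sum(item variances) = 4.5
k/(k-1) = 3/2 = 1.5
1 - 4.5/12.7 = 1 - 0.354331 = 0.645669
alpha = 1.5 * 0.645669
= 0.9685


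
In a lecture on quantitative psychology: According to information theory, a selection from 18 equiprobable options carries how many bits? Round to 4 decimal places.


H = log2(n)
H = log2(18)
= 4.1699


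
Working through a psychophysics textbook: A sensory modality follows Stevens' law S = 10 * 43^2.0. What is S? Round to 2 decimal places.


S = 10 * 43^2.0
43^2.0 = 1849.0
S = 10 * 1849.0
= 18490.00


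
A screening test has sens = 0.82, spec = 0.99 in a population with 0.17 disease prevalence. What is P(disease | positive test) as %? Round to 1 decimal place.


PPV = (sens * prev) / (sens * prev + (1-spec) * (1-prev))
Numerator = 0.82 * 0.17 = 0.1394
P(positive and no disease) = (1 - spec) * (1 - prev) = (1 - 0.99) * (1 - 0.17) = 0.0083
Denominator = 0.1394 + 0.0083 = 0.1477
PPV = 0.1394 / 0.1477 = 0.943805
As percentage = 94.4


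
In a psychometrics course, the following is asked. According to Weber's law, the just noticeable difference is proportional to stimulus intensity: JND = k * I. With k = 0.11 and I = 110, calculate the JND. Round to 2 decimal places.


JND = k * I
JND = 0.11 * 110
= 12.10


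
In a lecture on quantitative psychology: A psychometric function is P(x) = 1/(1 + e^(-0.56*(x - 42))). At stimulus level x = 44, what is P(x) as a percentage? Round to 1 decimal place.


P(x) = 1/(1 + e^(-0.56*(44 - 42)))
Exponent = -0.56 * 2 = -1.12
e^(-1.12) = 0.32628
P = 1/(1 + 0.32628) = 0.753989
Percentage = 75.4


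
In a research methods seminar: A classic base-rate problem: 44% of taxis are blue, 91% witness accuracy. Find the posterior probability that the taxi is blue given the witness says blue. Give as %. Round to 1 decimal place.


P(blue | says blue) = P(says blue | blue)*P(blue) / [P(says blue | blue)*P(blue) + P(says blue | not blue)*P(not blue)]
Numerator = 0.91 * 0.44 = 0.4004
False identification = 0.09 * 0.56 = 0.0504
P = 0.4004 / (0.4004 + 0.0504)
= 0.4004 / 0.4508
As percentage = 88.8


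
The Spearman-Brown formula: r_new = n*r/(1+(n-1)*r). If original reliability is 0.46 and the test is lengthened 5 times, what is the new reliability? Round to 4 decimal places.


r_new = n*r / (1 + (n-1)*r)
Numerator = 5 * 0.46 = 2.3
Denominator = 1 + 4 * 0.46 = 2.84
r_new = 2.3 / 2.84
= 0.8099


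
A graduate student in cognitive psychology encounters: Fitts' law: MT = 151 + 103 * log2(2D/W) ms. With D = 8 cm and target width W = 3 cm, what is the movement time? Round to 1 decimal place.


MT = 151 + 103 * log2(2*8/3)
2D/W = 5.333333
log2(5.333333) = 2.415
MT = 151 + 103 * 2.415
= 399.7 ms


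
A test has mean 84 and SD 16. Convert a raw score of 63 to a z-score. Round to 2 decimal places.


z = (X - mu) / sigma
= (63 - 84) / 16
= -21 / 16
= -1.31


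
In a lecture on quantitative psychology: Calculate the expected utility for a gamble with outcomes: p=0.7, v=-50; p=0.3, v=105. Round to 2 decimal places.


EU = sum(p_i * v_i)
0.7 * -50 = -35.0
0.3 * 105 = 31.5
EU = -35.0 + 31.5
= -3.50


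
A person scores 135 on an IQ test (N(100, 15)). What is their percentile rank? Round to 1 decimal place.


z = (IQ - mean) / SD
z = (135 - 100) / 15 = 2.3333
Percentile = Phi(2.3333) * 100
Phi(2.3333) = 0.990184
= 99.0


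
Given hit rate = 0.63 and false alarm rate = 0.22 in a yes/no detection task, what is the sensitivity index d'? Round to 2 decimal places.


d' = z(HR) - z(FAR)
z(0.63) = 0.3319
z(0.22) = -0.7722
d' = 0.3319 - -0.7722
= 1.10


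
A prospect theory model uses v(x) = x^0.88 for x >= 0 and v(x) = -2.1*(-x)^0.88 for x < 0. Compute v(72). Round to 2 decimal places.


Since x = 72 >= 0, use v(x) = x^0.88
72^0.88 = 43.0976
v(72) = 43.10


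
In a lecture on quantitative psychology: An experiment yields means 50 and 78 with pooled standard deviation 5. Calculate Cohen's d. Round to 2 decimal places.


Cohen's d = (M1 - M2) / S_pooled
= (50 - 78) / 5
= -28 / 5
= -5.60


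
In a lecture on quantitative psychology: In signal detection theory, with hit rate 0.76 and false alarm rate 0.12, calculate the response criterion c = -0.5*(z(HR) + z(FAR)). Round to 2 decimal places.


c = -0.5 * (z(HR) + z(FAR))
z(0.76) = 0.7063
z(0.12) = -1.175
c = -0.5 * (0.7063 + -1.175)
= -0.5 * -0.4687
= 0.23


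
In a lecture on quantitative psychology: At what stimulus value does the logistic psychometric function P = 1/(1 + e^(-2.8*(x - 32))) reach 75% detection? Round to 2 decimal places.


At P = 0.75: 0.75 = 1/(1 + e^(-k*(x-x0)))
Solving: e^(-k*(x-x0)) = 1/3
x = x0 + ln(3)/k
ln(3) = 1.0986
x = 32 + 1.0986/2.8
= 32 + 0.3924
= 32.39


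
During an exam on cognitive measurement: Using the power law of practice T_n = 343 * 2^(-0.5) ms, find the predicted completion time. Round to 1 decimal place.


T_n = 343 * 2^(-0.5)
2^(-0.5) = 0.707107
T_n = 343 * 0.707107
= 242.5 ms


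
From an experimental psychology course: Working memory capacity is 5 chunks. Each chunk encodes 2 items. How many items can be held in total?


Total items = chunks * items_per_chunk
= 5 * 2
= 10


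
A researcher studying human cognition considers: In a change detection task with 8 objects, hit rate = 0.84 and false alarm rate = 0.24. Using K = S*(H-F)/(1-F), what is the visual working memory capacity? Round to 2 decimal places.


K = S * (H - F) / (1 - F)
H - F = 0.6
1 - F = 0.76
K = 8 * 0.6 / 0.76
= 6.32


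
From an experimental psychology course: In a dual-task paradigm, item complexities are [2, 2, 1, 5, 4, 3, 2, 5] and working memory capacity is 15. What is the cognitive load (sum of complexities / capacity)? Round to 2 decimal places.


Total complexity = 2 + 2 + 1 + 5 + 4 + 3 + 2 + 5 = 24
Load = total / capacity = 24 / 15
= 1.60


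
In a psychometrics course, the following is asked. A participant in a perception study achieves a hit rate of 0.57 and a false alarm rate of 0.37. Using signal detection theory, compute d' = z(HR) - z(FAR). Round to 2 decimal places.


d' = z(HR) - z(FAR)
z(0.57) = 0.1764
z(0.37) = -0.3319
d' = 0.1764 - -0.3319
= 0.51


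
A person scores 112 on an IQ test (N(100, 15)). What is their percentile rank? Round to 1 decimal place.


z = (IQ - mean) / SD
z = (112 - 100) / 15 = 0.8
Percentile = Phi(0.8) * 100
Phi(0.8) = 0.788145
= 78.8


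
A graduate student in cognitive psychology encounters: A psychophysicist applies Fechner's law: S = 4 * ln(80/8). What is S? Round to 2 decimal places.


S = 4 * ln(80/8)
I/I0 = 10.0
ln(10.0) = 2.3026
S = 4 * 2.3026
= 9.21


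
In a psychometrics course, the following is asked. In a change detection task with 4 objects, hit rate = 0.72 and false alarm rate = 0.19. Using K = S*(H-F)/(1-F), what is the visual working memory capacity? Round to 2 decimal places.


K = S * (H - F) / (1 - F)
H - F = 0.53
1 - F = 0.81
K = 4 * 0.53 / 0.81
= 2.62


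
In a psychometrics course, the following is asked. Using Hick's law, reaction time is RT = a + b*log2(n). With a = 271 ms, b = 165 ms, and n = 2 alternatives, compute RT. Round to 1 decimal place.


RT = 271 + 165 * log2(2)
log2(2) = 1.0
RT = 271 + 165 * 1.0
= 271 + 165.0
= 436.0 ms


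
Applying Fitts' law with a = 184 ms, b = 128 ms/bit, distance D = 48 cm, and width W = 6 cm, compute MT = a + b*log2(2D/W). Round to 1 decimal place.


MT = 184 + 128 * log2(2*48/6)
2D/W = 16.0
log2(16.0) = 4.0
MT = 184 + 128 * 4.0
= 696.0 ms


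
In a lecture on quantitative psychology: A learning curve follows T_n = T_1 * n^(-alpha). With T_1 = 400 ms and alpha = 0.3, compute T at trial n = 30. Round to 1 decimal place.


T_n = 400 * 30^(-0.3)
30^(-0.3) = 0.360465
T_n = 400 * 0.360465
= 144.2 ms


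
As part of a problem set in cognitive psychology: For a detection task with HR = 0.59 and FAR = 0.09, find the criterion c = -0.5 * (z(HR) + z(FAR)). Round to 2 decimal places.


c = -0.5 * (z(HR) + z(FAR))
z(0.59) = 0.2275
z(0.09) = -1.3408
c = -0.5 * (0.2275 + -1.3408)
= -0.5 * -1.1133
= 0.56


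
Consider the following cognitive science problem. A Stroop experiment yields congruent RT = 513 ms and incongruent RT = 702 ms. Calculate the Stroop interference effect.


Stroop effect = RT(incongruent) - RT(congruent)
= 702 - 513
= 189 ms


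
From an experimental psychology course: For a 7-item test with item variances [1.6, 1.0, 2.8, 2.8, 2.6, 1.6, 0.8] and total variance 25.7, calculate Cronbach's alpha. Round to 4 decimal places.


alpha = (k/(k-1)) * (1 - sum(s_i^2)/s_total^2)
sum(item variances) = 13.2
k/(k-1) = 7/6 = 1.166667
1 - 13.2/25.7 = 1 - 0.513619 = 0.486381
alpha = 1.166667 * 0.486381
= 0.5674


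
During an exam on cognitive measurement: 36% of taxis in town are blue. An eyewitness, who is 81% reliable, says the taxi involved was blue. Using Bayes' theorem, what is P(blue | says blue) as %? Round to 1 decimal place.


P(blue | says blue) = P(says blue | blue)*P(blue) / [P(says blue | blue)*P(blue) + P(says blue | not blue)*P(not blue)]
Numerator = 0.81 * 0.36 = 0.2916
False identification = 0.19 * 0.64 = 0.1216
P = 0.2916 / (0.2916 + 0.1216)
= 0.2916 / 0.4132
As percentage = 70.6


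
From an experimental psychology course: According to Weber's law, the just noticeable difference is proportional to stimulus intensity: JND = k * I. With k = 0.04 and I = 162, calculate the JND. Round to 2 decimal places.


JND = k * I
JND = 0.04 * 162
= 6.48


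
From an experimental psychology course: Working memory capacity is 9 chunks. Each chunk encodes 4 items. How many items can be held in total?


Total items = chunks * items_per_chunk
= 9 * 4
= 36


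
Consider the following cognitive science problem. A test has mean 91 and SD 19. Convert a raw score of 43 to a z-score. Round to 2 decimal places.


z = (X - mu) / sigma
= (43 - 91) / 19
= -48 / 19
= -2.53


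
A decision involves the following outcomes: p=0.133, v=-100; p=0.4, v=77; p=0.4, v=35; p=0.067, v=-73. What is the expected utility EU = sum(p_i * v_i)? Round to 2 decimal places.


EU = sum(p_i * v_i)
0.133 * -100 = -13.3
0.4 * 77 = 30.8
0.4 * 35 = 14.0
0.067 * -73 = -4.891
EU = -13.3 + 30.8 + 14.0 + -4.891
= 26.61


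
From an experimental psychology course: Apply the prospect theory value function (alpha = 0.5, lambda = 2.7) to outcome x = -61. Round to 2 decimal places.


Since x = -61 < 0, use v(x) = -lambda*(-x)^alpha
(-x) = 61
61^0.5 = 7.8102
v(-61) = -2.7 * 7.8102
= -21.09


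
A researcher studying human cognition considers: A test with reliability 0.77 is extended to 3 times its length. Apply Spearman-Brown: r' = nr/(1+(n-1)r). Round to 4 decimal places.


r_new = n*r / (1 + (n-1)*r)
Numerator = 3 * 0.77 = 2.31
Denominator = 1 + 2 * 0.77 = 2.54
r_new = 2.31 / 2.54
= 0.9094


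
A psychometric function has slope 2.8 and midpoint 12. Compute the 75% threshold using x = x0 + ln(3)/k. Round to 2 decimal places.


At P = 0.75: 0.75 = 1/(1 + e^(-k*(x-x0)))
Solving: e^(-k*(x-x0)) = 1/3
x = x0 + ln(3)/k
ln(3) = 1.0986
x = 12 + 1.0986/2.8
= 12 + 0.3924
= 12.39


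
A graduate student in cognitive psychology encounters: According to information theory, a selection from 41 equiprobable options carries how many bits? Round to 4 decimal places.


H = log2(n)
H = log2(41)
= 5.3576


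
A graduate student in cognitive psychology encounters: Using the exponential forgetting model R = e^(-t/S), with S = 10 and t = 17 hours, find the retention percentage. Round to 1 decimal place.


R = e^(-t/S)
-t/S = -17/10 = -1.7
R = e^(-1.7) = 0.182684
Percentage = 0.182684 * 100
= 18.3


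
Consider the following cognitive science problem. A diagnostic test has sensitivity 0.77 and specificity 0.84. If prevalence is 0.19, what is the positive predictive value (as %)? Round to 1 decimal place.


PPV = (sens * prev) / (sens * prev + (1-spec) * (1-prev))
Numerator = 0.77 * 0.19 = 0.1463
P(positive and no disease) = (1 - spec) * (1 - prev) = (1 - 0.84) * (1 - 0.19) = 0.1296
Denominator = 0.1463 + 0.1296 = 0.2759
PPV = 0.1463 / 0.2759 = 0.530265
As percentage = 53.0


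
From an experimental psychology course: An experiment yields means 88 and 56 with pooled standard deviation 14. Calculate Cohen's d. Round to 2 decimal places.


Cohen's d = (M1 - M2) / S_pooled
= (88 - 56) / 14
= 32 / 14
= 2.29


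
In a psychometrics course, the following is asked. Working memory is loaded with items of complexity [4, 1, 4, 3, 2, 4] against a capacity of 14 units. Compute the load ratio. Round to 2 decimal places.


Total complexity = 4 + 1 + 4 + 3 + 2 + 4 = 18
Load = total / capacity = 18 / 14
= 1.29


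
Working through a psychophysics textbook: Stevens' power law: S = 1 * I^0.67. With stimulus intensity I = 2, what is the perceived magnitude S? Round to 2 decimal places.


S = 1 * 2^0.67
2^0.67 = 1.5911
S = 1 * 1.5911
= 1.59


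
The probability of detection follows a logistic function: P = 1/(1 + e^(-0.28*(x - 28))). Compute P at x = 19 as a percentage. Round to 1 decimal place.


P(x) = 1/(1 + e^(-0.28*(19 - 28)))
Exponent = -0.28 * -9 = 2.52
e^(2.52) = 12.428597
P = 1/(1 + 12.428597) = 0.074468
Percentage = 7.4


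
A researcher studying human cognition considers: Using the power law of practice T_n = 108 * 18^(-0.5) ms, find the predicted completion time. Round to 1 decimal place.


T_n = 108 * 18^(-0.5)
18^(-0.5) = 0.235702
T_n = 108 * 0.235702
= 25.5 ms


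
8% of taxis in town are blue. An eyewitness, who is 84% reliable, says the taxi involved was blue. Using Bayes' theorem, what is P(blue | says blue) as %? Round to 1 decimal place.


P(blue | says blue) = P(says blue | blue)*P(blue) / [P(says blue | blue)*P(blue) + P(says blue | not blue)*P(not blue)]
Numerator = 0.84 * 0.08 = 0.0672
False identification = 0.16 * 0.92 = 0.1472
P = 0.0672 / (0.0672 + 0.1472)
= 0.0672 / 0.2144
As percentage = 31.3


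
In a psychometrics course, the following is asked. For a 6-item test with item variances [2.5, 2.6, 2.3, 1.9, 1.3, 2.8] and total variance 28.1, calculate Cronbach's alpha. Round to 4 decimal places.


alpha = (k/(k-1)) * (1 - sum(s_i^2)/s_total^2)
sum(item variances) = 13.4
k/(k-1) = 6/5 = 1.2
1 - 13.4/28.1 = 1 - 0.476868 = 0.523132
alpha = 1.2 * 0.523132
= 0.6278


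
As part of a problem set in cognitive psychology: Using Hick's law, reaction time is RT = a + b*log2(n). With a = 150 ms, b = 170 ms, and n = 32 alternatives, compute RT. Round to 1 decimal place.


RT = 150 + 170 * log2(32)
log2(32) = 5.0
RT = 150 + 170 * 5.0
= 150 + 850.0
= 1000.0 ms


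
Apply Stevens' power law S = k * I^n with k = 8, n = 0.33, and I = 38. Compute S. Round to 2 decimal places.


S = 8 * 38^0.33
38^0.33 = 3.3215
S = 8 * 3.3215
= 26.57


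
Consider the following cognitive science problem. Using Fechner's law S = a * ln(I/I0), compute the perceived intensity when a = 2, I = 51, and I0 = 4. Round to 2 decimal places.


S = 2 * ln(51/4)
I/I0 = 12.75
ln(12.75) = 2.5455
S = 2 * 2.5455
= 5.09


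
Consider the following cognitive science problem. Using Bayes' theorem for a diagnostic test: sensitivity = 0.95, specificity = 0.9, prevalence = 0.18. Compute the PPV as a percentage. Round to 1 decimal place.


PPV = (sens * prev) / (sens * prev + (1-spec) * (1-prev))
Numerator = 0.95 * 0.18 = 0.171
P(positive and no disease) = (1 - spec) * (1 - prev) = (1 - 0.9) * (1 - 0.18) = 0.082
Denominator = 0.171 + 0.082 = 0.253
PPV = 0.171 / 0.253 = 0.675889
As percentage = 67.6


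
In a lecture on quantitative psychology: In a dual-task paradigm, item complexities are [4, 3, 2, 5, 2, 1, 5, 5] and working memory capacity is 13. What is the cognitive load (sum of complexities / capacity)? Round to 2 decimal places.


Total complexity = 4 + 3 + 2 + 5 + 2 + 1 + 5 + 5 = 27
Load = total / capacity = 27 / 13
= 2.08


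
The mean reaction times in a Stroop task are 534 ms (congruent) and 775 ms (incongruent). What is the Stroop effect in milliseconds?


Stroop effect = RT(incongruent) - RT(congruent)
= 775 - 534
= 241 ms


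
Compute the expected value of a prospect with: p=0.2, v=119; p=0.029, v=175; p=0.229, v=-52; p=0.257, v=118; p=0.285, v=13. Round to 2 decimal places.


EU = sum(p_i * v_i)
0.2 * 119 = 23.8
0.029 * 175 = 5.075
0.229 * -52 = -11.908
0.257 * 118 = 30.326
0.285 * 13 = 3.705
EU = 23.8 + 5.075 + -11.908 + 30.326 + 3.705
= 51.00


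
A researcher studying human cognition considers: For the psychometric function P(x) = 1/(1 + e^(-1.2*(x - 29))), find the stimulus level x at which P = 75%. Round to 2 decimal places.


At P = 0.75: 0.75 = 1/(1 + e^(-k*(x-x0)))
Solving: e^(-k*(x-x0)) = 1/3
x = x0 + ln(3)/k
ln(3) = 1.0986
x = 29 + 1.0986/1.2
= 29 + 0.9155
= 29.92


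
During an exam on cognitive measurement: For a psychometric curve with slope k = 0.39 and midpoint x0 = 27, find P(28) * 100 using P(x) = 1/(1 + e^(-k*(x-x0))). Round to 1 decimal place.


P(x) = 1/(1 + e^(-0.39*(28 - 27)))
Exponent = -0.39 * 1 = -0.39
e^(-0.39) = 0.677057
P = 1/(1 + 0.677057) = 0.596283
Percentage = 59.6


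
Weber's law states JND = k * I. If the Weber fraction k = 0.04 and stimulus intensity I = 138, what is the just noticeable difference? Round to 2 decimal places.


JND = k * I
JND = 0.04 * 138
= 5.52


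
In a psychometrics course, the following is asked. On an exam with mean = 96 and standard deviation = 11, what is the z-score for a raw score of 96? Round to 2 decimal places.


z = (X - mu) / sigma
= (96 - 96) / 11
= 0 / 11
= 0.00


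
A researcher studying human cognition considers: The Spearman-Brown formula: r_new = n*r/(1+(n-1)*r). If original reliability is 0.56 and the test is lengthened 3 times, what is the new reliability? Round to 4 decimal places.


r_new = n*r / (1 + (n-1)*r)
Numerator = 3 * 0.56 = 1.68
Denominator = 1 + 2 * 0.56 = 2.12
r_new = 1.68 / 2.12
= 0.7925


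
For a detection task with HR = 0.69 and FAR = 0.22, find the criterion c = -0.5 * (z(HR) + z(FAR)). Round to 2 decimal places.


c = -0.5 * (z(HR) + z(FAR))
z(0.69) = 0.4959
z(0.22) = -0.7722
c = -0.5 * (0.4959 + -0.7722)
= -0.5 * -0.2763
= 0.14


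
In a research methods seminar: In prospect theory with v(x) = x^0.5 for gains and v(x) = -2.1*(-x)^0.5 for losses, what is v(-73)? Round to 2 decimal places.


Since x = -73 < 0, use v(x) = -lambda*(-x)^alpha
(-x) = 73
73^0.5 = 8.544
v(-73) = -2.1 * 8.544
= -17.94


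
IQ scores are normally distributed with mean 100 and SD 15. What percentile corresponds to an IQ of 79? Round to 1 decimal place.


z = (IQ - mean) / SD
z = (79 - 100) / 15 = -1.4
Percentile = Phi(-1.4) * 100
Phi(-1.4) = 0.080757
= 8.1


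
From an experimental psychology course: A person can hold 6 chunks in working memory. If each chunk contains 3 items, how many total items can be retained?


Total items = chunks * items_per_chunk
= 6 * 3
= 18


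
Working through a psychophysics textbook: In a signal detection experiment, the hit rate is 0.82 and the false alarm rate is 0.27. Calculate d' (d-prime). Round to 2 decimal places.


d' = z(HR) - z(FAR)
z(0.82) = 0.9154
z(0.27) = -0.6128
d' = 0.9154 - -0.6128
= 1.53


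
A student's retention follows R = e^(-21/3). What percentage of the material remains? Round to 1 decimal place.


R = e^(-t/S)
-t/S = -21/3 = -7.0
R = e^(-7.0) = 0.000912
Percentage = 0.000912 * 100
= 0.1


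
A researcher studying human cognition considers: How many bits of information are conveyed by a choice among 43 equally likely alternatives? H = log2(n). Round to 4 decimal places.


H = log2(n)
H = log2(43)
= 5.4263


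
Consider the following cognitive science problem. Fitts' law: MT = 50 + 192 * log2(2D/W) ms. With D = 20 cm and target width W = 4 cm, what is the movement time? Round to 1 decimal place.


MT = 50 + 192 * log2(2*20/4)
2D/W = 10.0
log2(10.0) = 3.3219
MT = 50 + 192 * 3.3219
= 687.8 ms


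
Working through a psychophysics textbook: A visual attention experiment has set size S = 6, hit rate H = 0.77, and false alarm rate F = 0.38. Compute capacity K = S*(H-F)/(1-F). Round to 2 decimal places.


K = S * (H - F) / (1 - F)
H - F = 0.39
1 - F = 0.62
K = 6 * 0.39 / 0.62
= 3.77


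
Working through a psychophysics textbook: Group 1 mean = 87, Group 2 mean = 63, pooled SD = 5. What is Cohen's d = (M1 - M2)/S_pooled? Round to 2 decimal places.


Cohen's d = (M1 - M2) / S_pooled
= (87 - 63) / 5
= 24 / 5
= 4.80


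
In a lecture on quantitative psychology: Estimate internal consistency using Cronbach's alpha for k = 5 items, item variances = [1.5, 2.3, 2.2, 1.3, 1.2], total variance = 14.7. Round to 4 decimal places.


alpha = (k/(k-1)) * (1 - sum(s_i^2)/s_total^2)
sum(item variances) = 8.5
k/(k-1) = 5/4 = 1.25
1 - 8.5/14.7 = 1 - 0.578231 = 0.421769
alpha = 1.25 * 0.421769
= 0.5272


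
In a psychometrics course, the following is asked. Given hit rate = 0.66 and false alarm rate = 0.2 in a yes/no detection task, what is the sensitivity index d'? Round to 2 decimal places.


d' = z(HR) - z(FAR)
z(0.66) = 0.4125
z(0.2) = -0.8416
d' = 0.4125 - -0.8416
= 1.25


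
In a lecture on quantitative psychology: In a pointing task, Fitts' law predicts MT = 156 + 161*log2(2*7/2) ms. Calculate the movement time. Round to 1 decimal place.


MT = 156 + 161 * log2(2*7/2)
2D/W = 7.0
log2(7.0) = 2.8074
MT = 156 + 161 * 2.8074
= 608.0 ms


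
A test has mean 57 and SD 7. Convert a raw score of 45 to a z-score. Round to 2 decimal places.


z = (X - mu) / sigma
= (45 - 57) / 7
= -12 / 7
= -1.71


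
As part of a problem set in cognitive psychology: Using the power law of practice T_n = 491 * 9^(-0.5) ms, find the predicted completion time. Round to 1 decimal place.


T_n = 491 * 9^(-0.5)
9^(-0.5) = 0.333333
T_n = 491 * 0.333333
= 163.7 ms


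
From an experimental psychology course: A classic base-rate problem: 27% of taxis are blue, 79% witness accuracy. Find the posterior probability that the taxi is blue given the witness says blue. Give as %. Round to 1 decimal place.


P(blue | says blue) = P(says blue | blue)*P(blue) / [P(says blue | blue)*P(blue) + P(says blue | not blue)*P(not blue)]
Numerator = 0.79 * 0.27 = 0.2133
False identification = 0.21 * 0.73 = 0.1533
P = 0.2133 / (0.2133 + 0.1533)
= 0.2133 / 0.3666
As percentage = 58.2


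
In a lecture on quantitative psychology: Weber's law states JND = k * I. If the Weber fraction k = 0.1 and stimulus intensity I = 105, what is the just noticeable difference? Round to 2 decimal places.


JND = k * I
JND = 0.1 * 105
= 10.50
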